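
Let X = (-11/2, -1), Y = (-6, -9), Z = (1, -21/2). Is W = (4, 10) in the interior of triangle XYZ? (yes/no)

no

Barycentric coordinates of W: (592/227, -647/227, 282/227).
The three coordinates are positive, negative, positive; a point is interior exactly when all three are positive.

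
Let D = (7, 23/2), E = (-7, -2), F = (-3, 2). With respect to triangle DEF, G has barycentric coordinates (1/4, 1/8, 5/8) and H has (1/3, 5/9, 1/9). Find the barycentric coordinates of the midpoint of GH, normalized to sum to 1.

(7/24, 49/144, 53/144)

Since both coordinate triples sum to 1, the midpoint's barycentrics are the componentwise average.
(1/4+1/3)/2 = 7/24; similarly 49/144 and 53/144.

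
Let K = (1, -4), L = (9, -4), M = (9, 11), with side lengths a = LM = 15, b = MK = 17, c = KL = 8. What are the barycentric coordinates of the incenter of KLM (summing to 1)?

(3/8, 17/40, 1/5)

The incenter has barycentric coordinates proportional to the opposite side lengths: (15 : 17 : 8).
Normalizing by 15+17+8 = 40 gives (3/8, 17/40, 1/5).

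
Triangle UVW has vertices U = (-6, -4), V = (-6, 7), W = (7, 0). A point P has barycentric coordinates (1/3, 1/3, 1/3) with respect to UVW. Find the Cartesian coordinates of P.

P = (1/3)·U + (1/3)·V + (1/3)·W.
x-coordinate: (1/3)·(-6) + (1/3)·(-6) + (1/3)·7 = -5/3.
y-coordinate: (1/3)·(-4) + (1/3)·7 + (1/3)·0 = 1.

(-5/3, 1)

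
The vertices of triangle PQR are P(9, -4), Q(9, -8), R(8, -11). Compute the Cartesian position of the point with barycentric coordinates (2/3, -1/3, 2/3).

S = (2/3)·P + (-1/3)·Q + (2/3)·R.
x-coordinate: (2/3)·9 + (-1/3)·9 + (2/3)·8 = 25/3.
y-coordinate: (2/3)·(-4) + (-1/3)·(-8) + (2/3)·(-11) = -22/3.

(25/3, -22/3)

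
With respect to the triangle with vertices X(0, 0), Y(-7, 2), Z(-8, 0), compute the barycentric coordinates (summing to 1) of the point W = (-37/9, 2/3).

Signed area of the reference triangle: [XYZ] = ½·(0·(2−0) + (-7)·(0−0) + (-8)·(0−2)) = ½·(0 + 0 + 16) = 8.
[WYZ] = ½·((-37/9)·(2−0) + (-7)·(0−(2/3)) + (-8)·(2/3−2)) = ½·(-74/9 + 14/3 + 32/3) = 32/9, so the X-coordinate is (32/9)/8 = 4/9.
[XWZ] = ½·(0·(2/3−0) + (-37/9)·(0−0) + (-8)·(0−(2/3))) = ½·(0 + 0 + 16/3) = 8/3, so the Y-coordinate is 1/3.
[XYW] = ½·(0·(2−(2/3)) + (-7)·(2/3−0) + (-37/9)·(0−2)) = ½·(0 − 14/3 + 74/9) = 16/9, so the Z-coordinate is 2/9.
Check: 4/9 + 1/3 + 2/9 = 1.

(4/9, 1/3, 2/9)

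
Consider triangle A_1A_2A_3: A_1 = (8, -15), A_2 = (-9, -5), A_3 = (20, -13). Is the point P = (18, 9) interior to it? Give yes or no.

no

Barycentric coordinates of P: (-311/77, 134/77, 254/77).
The three coordinates are negative, positive, positive; a point is interior exactly when all three are positive.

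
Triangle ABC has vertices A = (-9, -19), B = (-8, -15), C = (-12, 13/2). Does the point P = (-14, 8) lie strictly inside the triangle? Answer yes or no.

Barycentric coordinates of P: (74/75, -31/25, 94/75).
The three coordinates are positive, negative, positive; a point is interior exactly when all three are positive.

no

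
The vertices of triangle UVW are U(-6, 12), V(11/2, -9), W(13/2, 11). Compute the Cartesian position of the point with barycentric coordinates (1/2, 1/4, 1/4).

P = (1/2)·U + (1/4)·V + (1/4)·W.
x-coordinate: (1/2)·(-6) + (1/4)·(11/2) + (1/4)·(13/2) = 0.
y-coordinate: (1/2)·12 + (1/4)·(-9) + (1/4)·11 = 13/2.

(0, 13/2)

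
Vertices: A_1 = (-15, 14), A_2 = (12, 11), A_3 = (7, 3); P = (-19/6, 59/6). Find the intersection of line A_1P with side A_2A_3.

Barycentric coordinates of P with respect to A_1A_2A_3: (1/2, 1/6, 1/3).
On side A_2A_3 the A_1-coordinate is zero; dropping P's A_1-weight 1/2 and renormalizing the remaining 1/6 : 1/3 gives weights 1/3, 2/3 on A_2, A_3.
Q = (1/3)·(12, 11) + (2/3)·(7, 3) = (26/3, 17/3).

(26/3, 17/3)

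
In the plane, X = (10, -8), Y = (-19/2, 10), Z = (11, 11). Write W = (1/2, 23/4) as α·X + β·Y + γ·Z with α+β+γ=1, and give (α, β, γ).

(1/4, 1/2, 1/4)

Signed area of the reference triangle: [XYZ] = ½·(10·(10−11) + (-19/2)·(11−(-8)) + 11·(-8−10)) = ½·(-10 − 361/2 − 198) = -777/4.
[WYZ] = ½·((1/2)·(10−11) + (-19/2)·(11−(23/4)) + 11·(23/4−10)) = ½·(-1/2 − 399/8 − 187/4) = -777/16, so the X-coordinate is (-777/16)/(-777/4) = 1/4.
[XWZ] = ½·(10·(23/4−11) + (1/2)·(11−(-8)) + 11·(-8−(23/4))) = ½·(-105/2 + 19/2 − 605/4) = -777/8, so the Y-coordinate is 1/2.
[XYW] = ½·(10·(10−(23/4)) + (-19/2)·(23/4−(-8)) + (1/2)·(-8−10)) = ½·(85/2 − 1045/8 − 9) = -777/16, so the Z-coordinate is 1/4.
Check: 1/4 + 1/2 + 1/4 = 1.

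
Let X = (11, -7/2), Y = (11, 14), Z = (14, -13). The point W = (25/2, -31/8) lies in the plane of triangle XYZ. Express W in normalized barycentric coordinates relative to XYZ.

Signed area of the reference triangle: [XYZ] = ½·(11·(14−(-13)) + 11·(-13−(-7/2)) + 14·(-7/2−14)) = ½·(297 − 209/2 − 245) = -105/4.
[WYZ] = ½·((25/2)·(14−(-13)) + 11·(-13−(-31/8)) + 14·(-31/8−14)) = ½·(675/2 − 803/8 − 1001/4) = -105/16, so the X-coordinate is (-105/16)/(-105/4) = 1/4.
[XWZ] = ½·(11·(-31/8−(-13)) + (25/2)·(-13−(-7/2)) + 14·(-7/2−(-31/8))) = ½·(803/8 − 475/4 + 21/4) = -105/16, so the Y-coordinate is 1/4.
[XYW] = ½·(11·(14−(-31/8)) + 11·(-31/8−(-7/2)) + (25/2)·(-7/2−14)) = ½·(1573/8 − 33/8 − 875/4) = -105/8, so the Z-coordinate is 1/2.
Check: 1/4 + 1/4 + 1/2 = 1.

(1/4, 1/4, 1/2)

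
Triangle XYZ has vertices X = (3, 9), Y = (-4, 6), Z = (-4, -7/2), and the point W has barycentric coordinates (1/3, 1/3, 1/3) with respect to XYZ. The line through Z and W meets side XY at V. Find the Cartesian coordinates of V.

Line ZW meets XY where the Z-coordinate vanishes; zeroing W's Z-weight and renormalizing leaves X, Y-weights 1/3 : 1/3 → (1/2, 1/2).
So V = (1/2)·X + (1/2)·Y = (-1/2, 15/2).

(-1/2, 15/2)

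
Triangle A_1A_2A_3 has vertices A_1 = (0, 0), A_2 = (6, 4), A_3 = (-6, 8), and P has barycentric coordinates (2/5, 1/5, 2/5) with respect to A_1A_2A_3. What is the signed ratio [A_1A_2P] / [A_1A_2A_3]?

2/5

The signed ratio [A_1A_2P]/[A_1A_2A_3] equals the barycentric coordinate of P at vertex A_3, which is 2/5.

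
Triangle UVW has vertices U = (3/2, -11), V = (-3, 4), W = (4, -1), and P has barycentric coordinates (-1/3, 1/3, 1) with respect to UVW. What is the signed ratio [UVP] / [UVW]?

1

The signed ratio [UVP]/[UVW] equals the barycentric coordinate of P at vertex W, which is 1.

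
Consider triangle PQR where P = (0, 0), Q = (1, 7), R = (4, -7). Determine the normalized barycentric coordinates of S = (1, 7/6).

Signed area of the reference triangle: [PQR] = ½·(0·(7−(-7)) + 1·(-7−0) + 4·(0−7)) = ½·(0 − 7 − 28) = -35/2.
[SQR] = ½·(1·(7−(-7)) + 1·(-7−(7/6)) + 4·(7/6−7)) = ½·(14 − 49/6 − 70/3) = -35/4, so the P-coordinate is (-35/4)/(-35/2) = 1/2.
[PSR] = ½·(0·(7/6−(-7)) + 1·(-7−0) + 4·(0−(7/6))) = ½·(0 − 7 − 14/3) = -35/6, so the Q-coordinate is 1/3.
[PQS] = ½·(0·(7−(7/6)) + 1·(7/6−0) + 1·(0−7)) = ½·(0 + 7/6 − 7) = -35/12, so the R-coordinate is 1/6.

(1/2, 1/3, 1/6)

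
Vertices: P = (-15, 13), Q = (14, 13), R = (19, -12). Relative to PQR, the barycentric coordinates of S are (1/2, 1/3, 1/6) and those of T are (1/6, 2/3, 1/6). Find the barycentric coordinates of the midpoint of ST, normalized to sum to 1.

(1/3, 1/2, 1/6)

Since both coordinate triples sum to 1, the midpoint's barycentrics are the componentwise average.
(1/2+1/6)/2 = 1/3; similarly 1/2 and 1/6.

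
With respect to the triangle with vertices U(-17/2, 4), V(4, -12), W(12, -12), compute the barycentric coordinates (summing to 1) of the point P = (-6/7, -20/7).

(4/7, 1/7, 2/7)

Signed area of the reference triangle: [UVW] = ½·((-17/2)·(-12−(-12)) + 4·(-12−4) + 12·(4−(-12))) = ½·(0 − 64 + 192) = 64.
[PVW] = ½·((-6/7)·(-12−(-12)) + 4·(-12−(-20/7)) + 12·(-20/7−(-12))) = ½·(0 − 256/7 + 768/7) = 256/7, so the U-coordinate is (256/7)/64 = 4/7.
[UPW] = ½·((-17/2)·(-20/7−(-12)) + (-6/7)·(-12−4) + 12·(4−(-20/7))) = ½·(-544/7 + 96/7 + 576/7) = 64/7, so the V-coordinate is 1/7.
[UVP] = ½·((-17/2)·(-12−(-20/7)) + 4·(-20/7−4) + (-6/7)·(4−(-12))) = ½·(544/7 − 192/7 − 96/7) = 128/7, so the W-coordinate is 2/7.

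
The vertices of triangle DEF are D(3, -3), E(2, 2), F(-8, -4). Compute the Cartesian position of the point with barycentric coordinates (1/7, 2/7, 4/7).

(-25/7, -15/7)

G = (1/7)·D + (2/7)·E + (4/7)·F.
x-coordinate: (1/7)·3 + (2/7)·2 + (4/7)·(-8) = -25/7.
y-coordinate: (1/7)·(-3) + (2/7)·2 + (4/7)·(-4) = -15/7.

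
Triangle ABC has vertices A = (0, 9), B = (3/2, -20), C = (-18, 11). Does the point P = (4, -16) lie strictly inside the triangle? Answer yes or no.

Barycentric coordinates of P: (311/1038, 442/519, -157/1038).
The three coordinates are positive, positive, negative; a point is interior exactly when all three are positive.

no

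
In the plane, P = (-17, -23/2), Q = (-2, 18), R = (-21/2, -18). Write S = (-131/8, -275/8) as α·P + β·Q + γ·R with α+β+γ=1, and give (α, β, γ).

(1/4, -1/2, 5/4)

Signed area of the reference triangle: [PQR] = ½·((-17)·(18−(-18)) + (-2)·(-18−(-23/2)) + (-21/2)·(-23/2−18)) = ½·(-612 + 13 + 1239/4) = -1157/8.
[SQR] = ½·((-131/8)·(18−(-18)) + (-2)·(-18−(-275/8)) + (-21/2)·(-275/8−18)) = ½·(-1179/2 − 131/4 + 8799/16) = -1157/32, so the P-coordinate is (-1157/32)/(-1157/8) = 1/4.
[PSR] = ½·((-17)·(-275/8−(-18)) + (-131/8)·(-18−(-23/2)) + (-21/2)·(-23/2−(-275/8))) = ½·(2227/8 + 1703/16 − 3843/16) = 1157/16, so the Q-coordinate is -1/2.
[PQS] = ½·((-17)·(18−(-275/8)) + (-2)·(-275/8−(-23/2)) + (-131/8)·(-23/2−18)) = ½·(-7123/8 + 183/4 + 7729/16) = -5785/32, so the R-coordinate is 5/4.
Check: 1/4 − 1/2 + 5/4 = 1.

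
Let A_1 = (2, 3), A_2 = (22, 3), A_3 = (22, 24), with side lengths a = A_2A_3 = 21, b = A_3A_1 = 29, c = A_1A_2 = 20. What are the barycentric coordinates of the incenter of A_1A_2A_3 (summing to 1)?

(3/10, 29/70, 2/7)

The incenter has barycentric coordinates proportional to the opposite side lengths: (21 : 29 : 20).
Normalizing by 21+29+20 = 70 gives (3/10, 29/70, 2/7).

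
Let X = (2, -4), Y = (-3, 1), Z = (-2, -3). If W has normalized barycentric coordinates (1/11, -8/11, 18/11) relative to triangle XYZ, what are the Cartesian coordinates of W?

W = (1/11)·X + (-8/11)·Y + (18/11)·Z.
x-coordinate: (1/11)·2 + (-8/11)·(-3) + (18/11)·(-2) = -10/11.
y-coordinate: (1/11)·(-4) + (-8/11)·1 + (18/11)·(-3) = -6.

(-10/11, -6)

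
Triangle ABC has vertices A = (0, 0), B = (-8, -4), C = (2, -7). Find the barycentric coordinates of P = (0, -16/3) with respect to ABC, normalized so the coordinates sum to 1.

(1/6, 1/6, 2/3)

Signed area of the reference triangle: [ABC] = ½·(0·(-4−(-7)) + (-8)·(-7−0) + 2·(0−(-4))) = ½·(0 + 56 + 8) = 32.
[PBC] = ½·(0·(-4−(-7)) + (-8)·(-7−(-16/3)) + 2·(-16/3−(-4))) = ½·(0 + 40/3 − 8/3) = 16/3, so the A-coordinate is (16/3)/32 = 1/6.
[APC] = ½·(0·(-16/3−(-7)) + 0·(-7−0) + 2·(0−(-16/3))) = ½·(0 + 0 + 32/3) = 16/3, so the B-coordinate is 1/6.
[ABP] = ½·(0·(-4−(-16/3)) + (-8)·(-16/3−0) + 0·(0−(-4))) = ½·(0 + 128/3 + 0) = 64/3, so the C-coordinate is 2/3.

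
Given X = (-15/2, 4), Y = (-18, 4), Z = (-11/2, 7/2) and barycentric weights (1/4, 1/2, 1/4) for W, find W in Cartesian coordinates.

W = (1/4)·X + (1/2)·Y + (1/4)·Z.
x-coordinate: (1/4)·(-15/2) + (1/2)·(-18) + (1/4)·(-11/2) = -49/4.
y-coordinate: (1/4)·4 + (1/2)·4 + (1/4)·(7/2) = 31/8.

(-49/4, 31/8)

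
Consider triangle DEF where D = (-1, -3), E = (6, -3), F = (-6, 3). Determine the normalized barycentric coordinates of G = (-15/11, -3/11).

Signed area of the reference triangle: [DEF] = ½·((-1)·(-3−3) + 6·(3−(-3)) + (-6)·(-3−(-3))) = ½·(6 + 36 + 0) = 21.
[GEF] = ½·((-15/11)·(-3−3) + 6·(3−(-3/11)) + (-6)·(-3/11−(-3))) = ½·(90/11 + 216/11 − 180/11) = 63/11, so the D-coordinate is (63/11)/21 = 3/11.
[DGF] = ½·((-1)·(-3/11−3) + (-15/11)·(3−(-3)) + (-6)·(-3−(-3/11))) = ½·(36/11 − 90/11 + 180/11) = 63/11, so the E-coordinate is 3/11.
[DEG] = ½·((-1)·(-3−(-3/11)) + 6·(-3/11−(-3)) + (-15/11)·(-3−(-3))) = ½·(30/11 + 180/11 + 0) = 105/11, so the F-coordinate is 5/11.

(3/11, 3/11, 5/11)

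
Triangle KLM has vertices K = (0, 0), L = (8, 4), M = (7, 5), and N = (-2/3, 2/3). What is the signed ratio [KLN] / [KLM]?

2/3

[KLM] = ½·(0·(4−5) + 8·(5−0) + 7·(0−4)) = ½·(0 + 40 − 28) = 6.
[KLN] = ½·(0·(4−(2/3)) + 8·(2/3−0) + (-2/3)·(0−4)) = ½·(0 + 16/3 + 8/3) = 4, so the ratio is 4/6 = 2/3.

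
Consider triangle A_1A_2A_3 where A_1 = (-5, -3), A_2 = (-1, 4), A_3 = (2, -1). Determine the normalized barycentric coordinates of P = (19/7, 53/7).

Signed area of the reference triangle: [A_1A_2A_3] = ½·((-5)·(4−(-1)) + (-1)·(-1−(-3)) + 2·(-3−4)) = ½·(-25 − 2 − 14) = -41/2.
[PA_2A_3] = ½·((19/7)·(4−(-1)) + (-1)·(-1−(53/7)) + 2·(53/7−4)) = ½·(95/7 + 60/7 + 50/7) = 205/14, so the A_1-coordinate is (205/14)/(-41/2) = -5/7.
[A_1PA_3] = ½·((-5)·(53/7−(-1)) + (19/7)·(-1−(-3)) + 2·(-3−(53/7))) = ½·(-300/7 + 38/7 − 148/7) = -205/7, so the A_2-coordinate is 10/7.
[A_1A_2P] = ½·((-5)·(4−(53/7)) + (-1)·(53/7−(-3)) + (19/7)·(-3−4)) = ½·(125/7 − 74/7 − 19) = -41/7, so the A_3-coordinate is 2/7.

(-5/7, 10/7, 2/7)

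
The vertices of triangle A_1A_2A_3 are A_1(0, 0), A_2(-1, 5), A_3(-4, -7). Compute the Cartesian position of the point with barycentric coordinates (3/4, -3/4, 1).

P = (3/4)·A_1 + (-3/4)·A_2 + 1·A_3.
x-coordinate: (3/4)·0 + (-3/4)·(-1) + 1·(-4) = -13/4.
y-coordinate: (3/4)·0 + (-3/4)·5 + 1·(-7) = -43/4.

(-13/4, -43/4)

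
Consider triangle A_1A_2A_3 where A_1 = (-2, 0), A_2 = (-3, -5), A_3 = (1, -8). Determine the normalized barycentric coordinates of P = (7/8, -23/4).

(3/8, -1/4, 7/8)

Signed area of the reference triangle: [A_1A_2A_3] = ½·((-2)·(-5−(-8)) + (-3)·(-8−0) + 1·(0−(-5))) = ½·(-6 + 24 + 5) = 23/2.
[PA_2A_3] = ½·((7/8)·(-5−(-8)) + (-3)·(-8−(-23/4)) + 1·(-23/4−(-5))) = ½·(21/8 + 27/4 − 3/4) = 69/16, so the A_1-coordinate is (69/16)/(23/2) = 3/8.
[A_1PA_3] = ½·((-2)·(-23/4−(-8)) + (7/8)·(-8−0) + 1·(0−(-23/4))) = ½·(-9/2 − 7 + 23/4) = -23/8, so the A_2-coordinate is -1/4.
[A_1A_2P] = ½·((-2)·(-5−(-23/4)) + (-3)·(-23/4−0) + (7/8)·(0−(-5))) = ½·(-3/2 + 69/4 + 35/8) = 161/16, so the A_3-coordinate is 7/8.
Check: 3/8 − 1/4 + 7/8 = 1.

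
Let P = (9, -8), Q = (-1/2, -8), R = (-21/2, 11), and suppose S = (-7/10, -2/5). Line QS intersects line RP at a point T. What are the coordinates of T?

Barycentric coordinates of S with respect to PQR: (2/5, 1/5, 2/5).
On side RP the Q-coordinate is zero; dropping S's Q-weight 1/5 and renormalizing the remaining 2/5 : 2/5 gives weights 1/2, 1/2 on R, P.
T = (1/2)·(-21/2, 11) + (1/2)·(9, -8) = (-3/4, 3/2).

(-3/4, 3/2)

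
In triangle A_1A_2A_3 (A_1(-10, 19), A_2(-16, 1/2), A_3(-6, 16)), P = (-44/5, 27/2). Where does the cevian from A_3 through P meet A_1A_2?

(-13, 39/4)

Barycentric coordinates of P with respect to A_1A_2A_3: (1/5, 1/5, 3/5).
On side A_1A_2 the A_3-coordinate is zero; dropping P's A_3-weight 3/5 and renormalizing the remaining 1/5 : 1/5 gives weights 1/2, 1/2 on A_1, A_2.
Q = (1/2)·(-10, 19) + (1/2)·(-16, 1/2) = (-13, 39/4).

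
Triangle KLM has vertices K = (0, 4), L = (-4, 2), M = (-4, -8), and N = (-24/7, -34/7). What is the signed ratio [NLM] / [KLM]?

1/7

[KLM] = ½·(0·(2−(-8)) + (-4)·(-8−4) + (-4)·(4−2)) = ½·(0 + 48 − 8) = 20.
[NLM] = ½·((-24/7)·(2−(-8)) + (-4)·(-8−(-34/7)) + (-4)·(-34/7−2)) = ½·(-240/7 + 88/7 + 192/7) = 20/7, so the ratio is (20/7)/20 = 1/7.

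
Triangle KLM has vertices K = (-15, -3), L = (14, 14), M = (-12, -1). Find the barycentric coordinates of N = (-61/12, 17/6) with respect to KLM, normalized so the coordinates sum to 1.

Signed area of the reference triangle: [KLM] = ½·((-15)·(14−(-1)) + 14·(-1−(-3)) + (-12)·(-3−14)) = ½·(-225 + 28 + 204) = 7/2.
[NLM] = ½·((-61/12)·(14−(-1)) + 14·(-1−(17/6)) + (-12)·(17/6−14)) = ½·(-305/4 − 161/3 + 134) = 49/24, so the K-coordinate is (49/24)/(7/2) = 7/12.
[KNM] = ½·((-15)·(17/6−(-1)) + (-61/12)·(-1−(-3)) + (-12)·(-3−(17/6))) = ½·(-115/2 − 61/6 + 70) = 7/6, so the L-coordinate is 1/3.
[KLN] = ½·((-15)·(14−(17/6)) + 14·(17/6−(-3)) + (-61/12)·(-3−14)) = ½·(-335/2 + 245/3 + 1037/12) = 7/24, so the M-coordinate is 1/12.
Check: 7/12 + 1/3 + 1/12 = 1.

(7/12, 1/3, 1/12)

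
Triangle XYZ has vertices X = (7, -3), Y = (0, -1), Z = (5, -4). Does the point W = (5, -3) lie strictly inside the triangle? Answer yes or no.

yes

Barycentric coordinates of W: (5/11, 2/11, 4/11).
The three coordinates are positive, positive, positive; a point is interior exactly when all three are positive.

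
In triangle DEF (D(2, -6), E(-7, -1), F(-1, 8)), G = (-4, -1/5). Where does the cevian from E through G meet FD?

(1/2, 1)

Barycentric coordinates of G with respect to DEF: (1/5, 3/5, 1/5).
On side FD the E-coordinate is zero; dropping G's E-weight 3/5 and renormalizing the remaining 1/5 : 1/5 gives weights 1/2, 1/2 on F, D.
H = (1/2)·(-1, 8) + (1/2)·(2, -6) = (1/2, 1).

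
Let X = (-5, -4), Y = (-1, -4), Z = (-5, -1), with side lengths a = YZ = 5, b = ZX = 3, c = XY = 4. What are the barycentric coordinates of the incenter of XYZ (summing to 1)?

(5/12, 1/4, 1/3)

The incenter has barycentric coordinates proportional to the opposite side lengths: (5 : 3 : 4).
Normalizing by 5+3+4 = 12 gives (5/12, 1/4, 1/3).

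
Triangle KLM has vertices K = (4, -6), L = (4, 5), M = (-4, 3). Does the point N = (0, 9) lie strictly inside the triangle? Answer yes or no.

no

Barycentric coordinates of N: (-5/11, 21/22, 1/2).
The three coordinates are negative, positive, positive; a point is interior exactly when all three are positive.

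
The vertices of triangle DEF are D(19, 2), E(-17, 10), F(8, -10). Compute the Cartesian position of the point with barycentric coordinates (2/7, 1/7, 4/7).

(53/7, -26/7)

G = (2/7)·D + (1/7)·E + (4/7)·F.
x-coordinate: (2/7)·19 + (1/7)·(-17) + (4/7)·8 = 53/7.
y-coordinate: (2/7)·2 + (1/7)·10 + (4/7)·(-10) = -26/7.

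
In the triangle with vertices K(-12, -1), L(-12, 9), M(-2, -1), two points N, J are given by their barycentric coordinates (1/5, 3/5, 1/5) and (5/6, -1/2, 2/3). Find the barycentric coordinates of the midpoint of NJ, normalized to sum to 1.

(31/60, 1/20, 13/30)

Since both coordinate triples sum to 1, the midpoint's barycentrics are the componentwise average.
(1/5+5/6)/2 = 31/60; similarly 1/20 and 13/30.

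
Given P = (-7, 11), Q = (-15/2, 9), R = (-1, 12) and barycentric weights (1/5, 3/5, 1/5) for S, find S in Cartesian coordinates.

(-61/10, 10)

S = (1/5)·P + (3/5)·Q + (1/5)·R.
x-coordinate: (1/5)·(-7) + (3/5)·(-15/2) + (1/5)·(-1) = -61/10.
y-coordinate: (1/5)·11 + (3/5)·9 + (1/5)·12 = 10.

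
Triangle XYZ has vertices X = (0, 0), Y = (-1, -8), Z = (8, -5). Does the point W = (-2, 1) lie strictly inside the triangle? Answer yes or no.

no

Barycentric coordinates of W: (28/23, 2/69, -17/69).
The three coordinates are positive, positive, negative; a point is interior exactly when all three are positive.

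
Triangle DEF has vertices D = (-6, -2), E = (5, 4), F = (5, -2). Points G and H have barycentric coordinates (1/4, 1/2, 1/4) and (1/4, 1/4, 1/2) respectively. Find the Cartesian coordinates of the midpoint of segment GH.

Barycentric coordinates of the midpoint are the average: (1/4, 3/8, 3/8).
Converting: (1/4)·D + (3/8)·E + (3/8)·F = (9/4, 1/4).

(9/4, 1/4)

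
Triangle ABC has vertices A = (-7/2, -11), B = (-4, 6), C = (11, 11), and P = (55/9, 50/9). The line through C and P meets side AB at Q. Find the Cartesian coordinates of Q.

(-11/3, -16/3)

Barycentric coordinates of P with respect to ABC: (2/9, 1/9, 2/3).
On side AB the C-coordinate is zero; dropping P's C-weight 2/3 and renormalizing the remaining 2/9 : 1/9 gives weights 2/3, 1/3 on A, B.
Q = (2/3)·(-7/2, -11) + (1/3)·(-4, 6) = (-11/3, -16/3).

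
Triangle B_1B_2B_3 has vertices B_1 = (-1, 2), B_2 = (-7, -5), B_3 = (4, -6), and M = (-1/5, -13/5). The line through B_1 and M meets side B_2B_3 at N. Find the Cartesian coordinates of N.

(1/3, -17/3)

Barycentric coordinates of M with respect to B_1B_2B_3: (2/5, 1/5, 2/5).
On side B_2B_3 the B_1-coordinate is zero; dropping M's B_1-weight 2/5 and renormalizing the remaining 1/5 : 2/5 gives weights 1/3, 2/3 on B_2, B_3.
N = (1/3)·(-7, -5) + (2/3)·(4, -6) = (1/3, -17/3).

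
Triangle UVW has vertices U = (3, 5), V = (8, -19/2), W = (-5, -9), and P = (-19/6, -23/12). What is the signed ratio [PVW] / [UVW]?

1/2

[UVW] = ½·(3·(-19/2−(-9)) + 8·(-9−5) + (-5)·(5−(-19/2))) = ½·(-3/2 − 112 − 145/2) = -93.
[PVW] = ½·((-19/6)·(-19/2−(-9)) + 8·(-9−(-23/12)) + (-5)·(-23/12−(-19/2))) = ½·(19/12 − 170/3 − 455/12) = -93/2, so the ratio is (-93/2)/(-93) = 1/2.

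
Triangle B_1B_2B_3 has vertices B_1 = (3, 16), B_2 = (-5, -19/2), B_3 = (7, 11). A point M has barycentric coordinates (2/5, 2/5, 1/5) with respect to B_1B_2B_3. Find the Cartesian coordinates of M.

M = (2/5)·B_1 + (2/5)·B_2 + (1/5)·B_3.
x-coordinate: (2/5)·3 + (2/5)·(-5) + (1/5)·7 = 3/5.
y-coordinate: (2/5)·16 + (2/5)·(-19/2) + (1/5)·11 = 24/5.

(3/5, 24/5)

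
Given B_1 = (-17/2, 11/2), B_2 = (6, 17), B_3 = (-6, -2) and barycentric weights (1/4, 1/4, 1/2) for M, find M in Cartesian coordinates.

M = (1/4)·B_1 + (1/4)·B_2 + (1/2)·B_3.
x-coordinate: (1/4)·(-17/2) + (1/4)·6 + (1/2)·(-6) = -29/8.
y-coordinate: (1/4)·(11/2) + (1/4)·17 + (1/2)·(-2) = 37/8.

(-29/8, 37/8)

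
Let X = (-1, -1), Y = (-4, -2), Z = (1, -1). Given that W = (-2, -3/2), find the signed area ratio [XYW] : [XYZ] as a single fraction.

1/4

[XYZ] = ½·((-1)·(-2−(-1)) + (-4)·(-1−(-1)) + 1·(-1−(-2))) = ½·(1 + 0 + 1) = 1.
[XYW] = ½·((-1)·(-2−(-3/2)) + (-4)·(-3/2−(-1)) + (-2)·(-1−(-2))) = ½·(1/2 + 2 − 2) = 1/4, so the ratio is (1/4)/1 = 1/4.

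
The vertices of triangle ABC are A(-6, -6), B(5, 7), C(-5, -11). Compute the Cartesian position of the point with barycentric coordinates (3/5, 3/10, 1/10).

P = (3/5)·A + (3/10)·B + (1/10)·C.
x-coordinate: (3/5)·(-6) + (3/10)·5 + (1/10)·(-5) = -13/5.
y-coordinate: (3/5)·(-6) + (3/10)·7 + (1/10)·(-11) = -13/5.

(-13/5, -13/5)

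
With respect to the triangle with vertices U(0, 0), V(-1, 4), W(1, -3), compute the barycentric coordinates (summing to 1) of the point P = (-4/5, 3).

Signed area of the reference triangle: [UVW] = ½·(0·(4−(-3)) + (-1)·(-3−0) + 1·(0−4)) = ½·(0 + 3 − 4) = -1/2.
[PVW] = ½·((-4/5)·(4−(-3)) + (-1)·(-3−3) + 1·(3−4)) = ½·(-28/5 + 6 − 1) = -3/10, so the U-coordinate is (-3/10)/(-1/2) = 3/5.
[UPW] = ½·(0·(3−(-3)) + (-4/5)·(-3−0) + 1·(0−3)) = ½·(0 + 12/5 − 3) = -3/10, so the V-coordinate is 3/5.
[UVP] = ½·(0·(4−3) + (-1)·(3−0) + (-4/5)·(0−4)) = ½·(0 − 3 + 16/5) = 1/10, so the W-coordinate is -1/5.

(3/5, 3/5, -1/5)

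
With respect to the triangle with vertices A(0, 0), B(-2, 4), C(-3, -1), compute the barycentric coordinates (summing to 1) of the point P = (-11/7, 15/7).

Signed area of the reference triangle: [ABC] = ½·(0·(4−(-1)) + (-2)·(-1−0) + (-3)·(0−4)) = ½·(0 + 2 + 12) = 7.
[PBC] = ½·((-11/7)·(4−(-1)) + (-2)·(-1−(15/7)) + (-3)·(15/7−4)) = ½·(-55/7 + 44/7 + 39/7) = 2, so the A-coordinate is 2/7 = 2/7.
[APC] = ½·(0·(15/7−(-1)) + (-11/7)·(-1−0) + (-3)·(0−(15/7))) = ½·(0 + 11/7 + 45/7) = 4, so the B-coordinate is 4/7.
[ABP] = ½·(0·(4−(15/7)) + (-2)·(15/7−0) + (-11/7)·(0−4)) = ½·(0 − 30/7 + 44/7) = 1, so the C-coordinate is 1/7.

(2/7, 4/7, 1/7)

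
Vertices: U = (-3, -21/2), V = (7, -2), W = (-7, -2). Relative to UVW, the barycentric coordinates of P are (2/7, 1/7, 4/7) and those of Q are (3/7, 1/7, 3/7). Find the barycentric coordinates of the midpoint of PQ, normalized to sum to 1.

(5/14, 1/7, 1/2)

Since both coordinate triples sum to 1, the midpoint's barycentrics are the componentwise average.
(2/7+3/7)/2 = 5/14; similarly 1/7 and 1/2.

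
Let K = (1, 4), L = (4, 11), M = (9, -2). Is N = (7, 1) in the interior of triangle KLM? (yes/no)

yes

Barycentric coordinates of N: (11/74, 6/37, 51/74).
The three coordinates are positive, positive, positive; a point is interior exactly when all three are positive.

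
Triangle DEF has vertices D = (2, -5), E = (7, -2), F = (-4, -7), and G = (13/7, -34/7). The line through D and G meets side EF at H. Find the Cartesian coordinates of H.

(3/2, -9/2)

Barycentric coordinates of G with respect to DEF: (5/7, 1/7, 1/7).
On side EF the D-coordinate is zero; dropping G's D-weight 5/7 and renormalizing the remaining 1/7 : 1/7 gives weights 1/2, 1/2 on E, F.
H = (1/2)·(7, -2) + (1/2)·(-4, -7) = (3/2, -9/2).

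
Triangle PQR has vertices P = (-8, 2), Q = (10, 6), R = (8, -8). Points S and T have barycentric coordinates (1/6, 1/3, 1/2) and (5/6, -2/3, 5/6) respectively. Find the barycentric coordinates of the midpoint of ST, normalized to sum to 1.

Since both coordinate triples sum to 1, the midpoint's barycentrics are the componentwise average.
(1/6+5/6)/2 = 1/2; similarly -1/6 and 2/3.

(1/2, -1/6, 2/3)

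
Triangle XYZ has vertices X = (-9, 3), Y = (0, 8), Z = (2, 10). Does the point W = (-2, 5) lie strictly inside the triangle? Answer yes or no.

Barycentric coordinates of W: (-1/4, 27/8, -17/8).
The three coordinates are negative, positive, negative; a point is interior exactly when all three are positive.

no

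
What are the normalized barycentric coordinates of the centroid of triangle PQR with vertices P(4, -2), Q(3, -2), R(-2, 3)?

The centroid is the average of the vertices, so each weight is 1/3.

(1/3, 1/3, 1/3)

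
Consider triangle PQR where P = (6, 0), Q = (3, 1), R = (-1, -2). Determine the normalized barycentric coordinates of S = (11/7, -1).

Signed area of the reference triangle: [PQR] = ½·(6·(1−(-2)) + 3·(-2−0) + (-1)·(0−1)) = ½·(18 − 6 + 1) = 13/2.
[SQR] = ½·((11/7)·(1−(-2)) + 3·(-2−(-1)) + (-1)·(-1−1)) = ½·(33/7 − 3 + 2) = 13/7, so the P-coordinate is (13/7)/(13/2) = 2/7.
[PSR] = ½·(6·(-1−(-2)) + (11/7)·(-2−0) + (-1)·(0−(-1))) = ½·(6 − 22/7 − 1) = 13/14, so the Q-coordinate is 1/7.
[PQS] = ½·(6·(1−(-1)) + 3·(-1−0) + (11/7)·(0−1)) = ½·(12 − 3 − 11/7) = 26/7, so the R-coordinate is 4/7.
Check: 2/7 + 1/7 + 4/7 = 1.

(2/7, 1/7, 4/7)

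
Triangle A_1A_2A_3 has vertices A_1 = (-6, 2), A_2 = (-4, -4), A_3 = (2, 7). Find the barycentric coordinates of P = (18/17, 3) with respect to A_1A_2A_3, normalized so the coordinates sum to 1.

Signed area of the reference triangle: [A_1A_2A_3] = ½·((-6)·(-4−7) + (-4)·(7−2) + 2·(2−(-4))) = ½·(66 − 20 + 12) = 29.
[PA_2A_3] = ½·((18/17)·(-4−7) + (-4)·(7−3) + 2·(3−(-4))) = ½·(-198/17 − 16 + 14) = -116/17, so the A_1-coordinate is (-116/17)/29 = -4/17.
[A_1PA_3] = ½·((-6)·(3−7) + (18/17)·(7−2) + 2·(2−3)) = ½·(24 + 90/17 − 2) = 232/17, so the A_2-coordinate is 8/17.
[A_1A_2P] = ½·((-6)·(-4−3) + (-4)·(3−2) + (18/17)·(2−(-4))) = ½·(42 − 4 + 108/17) = 377/17, so the A_3-coordinate is 13/17.

(-4/17, 8/17, 13/17)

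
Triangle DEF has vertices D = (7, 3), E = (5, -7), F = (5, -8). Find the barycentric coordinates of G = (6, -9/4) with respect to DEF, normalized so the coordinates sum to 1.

(1/2, 1/4, 1/4)

Signed area of the reference triangle: [DEF] = ½·(7·(-7−(-8)) + 5·(-8−3) + 5·(3−(-7))) = ½·(7 − 55 + 50) = 1.
[GEF] = ½·(6·(-7−(-8)) + 5·(-8−(-9/4)) + 5·(-9/4−(-7))) = ½·(6 − 115/4 + 95/4) = 1/2, so the D-coordinate is (1/2)/1 = 1/2.
[DGF] = ½·(7·(-9/4−(-8)) + 6·(-8−3) + 5·(3−(-9/4))) = ½·(161/4 − 66 + 105/4) = 1/4, so the E-coordinate is 1/4.
[DEG] = ½·(7·(-7−(-9/4)) + 5·(-9/4−3) + 6·(3−(-7))) = ½·(-133/4 − 105/4 + 60) = 1/4, so the F-coordinate is 1/4.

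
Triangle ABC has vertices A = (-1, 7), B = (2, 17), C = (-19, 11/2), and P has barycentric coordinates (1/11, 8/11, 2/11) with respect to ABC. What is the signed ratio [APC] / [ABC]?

8/11

The signed ratio [APC]/[ABC] equals the barycentric coordinate of P at vertex B, which is 8/11.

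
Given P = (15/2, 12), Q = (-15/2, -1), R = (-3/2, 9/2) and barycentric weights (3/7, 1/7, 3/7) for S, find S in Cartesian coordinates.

(3/2, 97/14)

S = (3/7)·P + (1/7)·Q + (3/7)·R.
x-coordinate: (3/7)·(15/2) + (1/7)·(-15/2) + (3/7)·(-3/2) = 3/2.
y-coordinate: (3/7)·12 + (1/7)·(-1) + (3/7)·(9/2) = 97/14.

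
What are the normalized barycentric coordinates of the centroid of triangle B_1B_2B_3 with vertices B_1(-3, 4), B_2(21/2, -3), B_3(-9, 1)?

The centroid is the average of the vertices, so each weight is 1/3.

(1/3, 1/3, 1/3)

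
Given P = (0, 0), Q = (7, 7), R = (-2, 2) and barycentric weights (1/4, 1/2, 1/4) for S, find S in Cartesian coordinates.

(3, 4)

S = (1/4)·P + (1/2)·Q + (1/4)·R.
x-coordinate: (1/4)·0 + (1/2)·7 + (1/4)·(-2) = 3.
y-coordinate: (1/4)·0 + (1/2)·7 + (1/4)·2 = 4.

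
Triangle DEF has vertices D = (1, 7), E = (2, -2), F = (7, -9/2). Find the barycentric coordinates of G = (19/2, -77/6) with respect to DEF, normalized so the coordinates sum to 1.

(-5/6, 1/2, 4/3)

Signed area of the reference triangle: [DEF] = ½·(1·(-2−(-9/2)) + 2·(-9/2−7) + 7·(7−(-2))) = ½·(5/2 − 23 + 63) = 85/4.
[GEF] = ½·((19/2)·(-2−(-9/2)) + 2·(-9/2−(-77/6)) + 7·(-77/6−(-2))) = ½·(95/4 + 50/3 − 455/6) = -425/24, so the D-coordinate is (-425/24)/(85/4) = -5/6.
[DGF] = ½·(1·(-77/6−(-9/2)) + (19/2)·(-9/2−7) + 7·(7−(-77/6))) = ½·(-25/3 − 437/4 + 833/6) = 85/8, so the E-coordinate is 1/2.
[DEG] = ½·(1·(-2−(-77/6)) + 2·(-77/6−7) + (19/2)·(7−(-2))) = ½·(65/6 − 119/3 + 171/2) = 85/3, so the F-coordinate is 4/3.
Check: -5/6 + 1/2 + 4/3 = 1.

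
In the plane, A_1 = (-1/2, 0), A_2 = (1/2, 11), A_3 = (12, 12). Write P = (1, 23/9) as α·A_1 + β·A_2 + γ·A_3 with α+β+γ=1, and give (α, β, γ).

(7/9, 1/9, 1/9)

Signed area of the reference triangle: [A_1A_2A_3] = ½·((-1/2)·(11−12) + (1/2)·(12−0) + 12·(0−11)) = ½·(1/2 + 6 − 132) = -251/4.
[PA_2A_3] = ½·(1·(11−12) + (1/2)·(12−(23/9)) + 12·(23/9−11)) = ½·(-1 + 85/18 − 304/3) = -1757/36, so the A_1-coordinate is (-1757/36)/(-251/4) = 7/9.
[A_1PA_3] = ½·((-1/2)·(23/9−12) + 1·(12−0) + 12·(0−(23/9))) = ½·(85/18 + 12 − 92/3) = -251/36, so the A_2-coordinate is 1/9.
[A_1A_2P] = ½·((-1/2)·(11−(23/9)) + (1/2)·(23/9−0) + 1·(0−11)) = ½·(-38/9 + 23/18 − 11) = -251/36, so the A_3-coordinate is 1/9.
Check: 7/9 + 1/9 + 1/9 = 1.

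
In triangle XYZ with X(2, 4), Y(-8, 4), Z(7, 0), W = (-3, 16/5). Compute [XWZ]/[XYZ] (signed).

[XYZ] = ½·(2·(4−0) + (-8)·(0−4) + 7·(4−4)) = ½·(8 + 32 + 0) = 20.
[XWZ] = ½·(2·(16/5−0) + (-3)·(0−4) + 7·(4−(16/5))) = ½·(32/5 + 12 + 28/5) = 12, so the ratio is 12/20 = 3/5.

3/5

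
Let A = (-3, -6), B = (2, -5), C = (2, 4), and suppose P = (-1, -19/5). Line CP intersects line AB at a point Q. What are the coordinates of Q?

(-7/4, -23/4)

Barycentric coordinates of P with respect to ABC: (3/5, 1/5, 1/5).
On side AB the C-coordinate is zero; dropping P's C-weight 1/5 and renormalizing the remaining 3/5 : 1/5 gives weights 3/4, 1/4 on A, B.
Q = (3/4)·(-3, -6) + (1/4)·(2, -5) = (-7/4, -23/4).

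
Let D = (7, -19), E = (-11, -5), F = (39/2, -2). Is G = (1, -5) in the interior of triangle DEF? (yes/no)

yes

Barycentric coordinates of G: (36/481, 277/481, 168/481).
The three coordinates are positive, positive, positive; a point is interior exactly when all three are positive.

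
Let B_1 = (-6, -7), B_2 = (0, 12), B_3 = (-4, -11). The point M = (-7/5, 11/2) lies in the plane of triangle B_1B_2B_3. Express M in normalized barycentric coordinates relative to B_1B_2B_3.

Signed area of the reference triangle: [B_1B_2B_3] = ½·((-6)·(12−(-11)) + 0·(-11−(-7)) + (-4)·(-7−12)) = ½·(-138 + 0 + 76) = -31.
[MB_2B_3] = ½·((-7/5)·(12−(-11)) + 0·(-11−(11/2)) + (-4)·(11/2−12)) = ½·(-161/5 + 0 + 26) = -31/10, so the B_1-coordinate is (-31/10)/(-31) = 1/10.
[B_1MB_3] = ½·((-6)·(11/2−(-11)) + (-7/5)·(-11−(-7)) + (-4)·(-7−(11/2))) = ½·(-99 + 28/5 + 50) = -217/10, so the B_2-coordinate is 7/10.
[B_1B_2M] = ½·((-6)·(12−(11/2)) + 0·(11/2−(-7)) + (-7/5)·(-7−12)) = ½·(-39 + 0 + 133/5) = -31/5, so the B_3-coordinate is 1/5.

(1/10, 7/10, 1/5)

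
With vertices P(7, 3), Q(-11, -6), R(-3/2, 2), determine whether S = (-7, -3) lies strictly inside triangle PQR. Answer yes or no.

yes

Barycentric coordinates of S: (7/117, 74/117, 4/13).
The three coordinates are positive, positive, positive; a point is interior exactly when all three are positive.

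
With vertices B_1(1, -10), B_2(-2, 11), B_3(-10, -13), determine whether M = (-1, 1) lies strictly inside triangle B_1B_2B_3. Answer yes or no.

Barycentric coordinates of M: (13/30, 127/240, 3/80).
The three coordinates are positive, positive, positive; a point is interior exactly when all three are positive.

yes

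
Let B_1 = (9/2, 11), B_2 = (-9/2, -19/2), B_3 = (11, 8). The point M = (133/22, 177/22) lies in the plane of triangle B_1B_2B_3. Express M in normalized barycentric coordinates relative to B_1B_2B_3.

Signed area of the reference triangle: [B_1B_2B_3] = ½·((9/2)·(-19/2−8) + (-9/2)·(8−11) + 11·(11−(-19/2))) = ½·(-315/4 + 27/2 + 451/2) = 641/8.
[MB_2B_3] = ½·((133/22)·(-19/2−8) + (-9/2)·(8−(177/22)) + 11·(177/22−(-19/2))) = ½·(-4655/44 + 9/44 + 193) = 1923/44, so the B_1-coordinate is (1923/44)/(641/8) = 6/11.
[B_1MB_3] = ½·((9/2)·(177/22−8) + (133/22)·(8−11) + 11·(11−(177/22))) = ½·(9/44 − 399/22 + 65/2) = 641/88, so the B_2-coordinate is 1/11.
[B_1B_2M] = ½·((9/2)·(-19/2−(177/22)) + (-9/2)·(177/22−11) + (133/22)·(11−(-19/2))) = ½·(-1737/22 + 585/44 + 5453/44) = 641/22, so the B_3-coordinate is 4/11.
Check: 6/11 + 1/11 + 4/11 = 1.

(6/11, 1/11, 4/11)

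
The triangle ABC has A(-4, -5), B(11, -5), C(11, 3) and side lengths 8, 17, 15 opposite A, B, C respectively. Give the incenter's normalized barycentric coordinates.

The incenter has barycentric coordinates proportional to the opposite side lengths: (8 : 17 : 15).
Normalizing by 8+17+15 = 40 gives (1/5, 17/40, 3/8).

(1/5, 17/40, 3/8)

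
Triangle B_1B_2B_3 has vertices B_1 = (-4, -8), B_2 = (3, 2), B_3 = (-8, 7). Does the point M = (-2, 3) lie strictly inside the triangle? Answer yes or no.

yes

Barycentric coordinates of M: (14/145, 74/145, 57/145).
The three coordinates are positive, positive, positive; a point is interior exactly when all three are positive.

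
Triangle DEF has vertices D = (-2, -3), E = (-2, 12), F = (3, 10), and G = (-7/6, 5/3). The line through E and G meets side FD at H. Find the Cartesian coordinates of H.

Barycentric coordinates of G with respect to DEF: (2/3, 1/6, 1/6).
On side FD the E-coordinate is zero; dropping G's E-weight 1/6 and renormalizing the remaining 1/6 : 2/3 gives weights 1/5, 4/5 on F, D.
H = (1/5)·(3, 10) + (4/5)·(-2, -3) = (-1, -2/5).

(-1, -2/5)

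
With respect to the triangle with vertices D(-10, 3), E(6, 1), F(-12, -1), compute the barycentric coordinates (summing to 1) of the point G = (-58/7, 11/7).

(4/7, 1/7, 2/7)

Signed area of the reference triangle: [DEF] = ½·((-10)·(1−(-1)) + 6·(-1−3) + (-12)·(3−1)) = ½·(-20 − 24 − 24) = -34.
[GEF] = ½·((-58/7)·(1−(-1)) + 6·(-1−(11/7)) + (-12)·(11/7−1)) = ½·(-116/7 − 108/7 − 48/7) = -136/7, so the D-coordinate is (-136/7)/(-34) = 4/7.
[DGF] = ½·((-10)·(11/7−(-1)) + (-58/7)·(-1−3) + (-12)·(3−(11/7))) = ½·(-180/7 + 232/7 − 120/7) = -34/7, so the E-coordinate is 1/7.
[DEG] = ½·((-10)·(1−(11/7)) + 6·(11/7−3) + (-58/7)·(3−1)) = ½·(40/7 − 60/7 − 116/7) = -68/7, so the F-coordinate is 2/7.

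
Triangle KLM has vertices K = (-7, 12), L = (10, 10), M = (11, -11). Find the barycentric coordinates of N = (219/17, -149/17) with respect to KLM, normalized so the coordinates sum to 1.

(-2/17, 4/17, 15/17)

Signed area of the reference triangle: [KLM] = ½·((-7)·(10−(-11)) + 10·(-11−12) + 11·(12−10)) = ½·(-147 − 230 + 22) = -355/2.
[NLM] = ½·((219/17)·(10−(-11)) + 10·(-11−(-149/17)) + 11·(-149/17−10)) = ½·(4599/17 − 380/17 − 3509/17) = 355/17, so the K-coordinate is (355/17)/(-355/2) = -2/17.
[KNM] = ½·((-7)·(-149/17−(-11)) + (219/17)·(-11−12) + 11·(12−(-149/17))) = ½·(-266/17 − 5037/17 + 3883/17) = -710/17, so the L-coordinate is 4/17.
[KLN] = ½·((-7)·(10−(-149/17)) + 10·(-149/17−12) + (219/17)·(12−10)) = ½·(-2233/17 − 3530/17 + 438/17) = -5325/34, so the M-coordinate is 15/17.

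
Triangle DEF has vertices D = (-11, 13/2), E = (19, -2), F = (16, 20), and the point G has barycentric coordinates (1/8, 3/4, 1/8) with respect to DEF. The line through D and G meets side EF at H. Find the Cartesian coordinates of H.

Line DG meets EF where the D-coordinate vanishes; zeroing G's D-weight and renormalizing leaves E, F-weights 3/4 : 1/8 → (6/7, 1/7).
So H = (6/7)·E + (1/7)·F = (130/7, 8/7).

(130/7, 8/7)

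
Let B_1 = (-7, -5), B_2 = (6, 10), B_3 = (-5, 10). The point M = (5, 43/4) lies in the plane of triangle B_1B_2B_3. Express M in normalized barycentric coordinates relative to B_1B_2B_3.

Signed area of the reference triangle: [B_1B_2B_3] = ½·((-7)·(10−10) + 6·(10−(-5)) + (-5)·(-5−10)) = ½·(0 + 90 + 75) = 165/2.
[MB_2B_3] = ½·(5·(10−10) + 6·(10−(43/4)) + (-5)·(43/4−10)) = ½·(0 − 9/2 − 15/4) = -33/8, so the B_1-coordinate is (-33/8)/(165/2) = -1/20.
[B_1MB_3] = ½·((-7)·(43/4−10) + 5·(10−(-5)) + (-5)·(-5−(43/4))) = ½·(-21/4 + 75 + 315/4) = 297/4, so the B_2-coordinate is 9/10.
[B_1B_2M] = ½·((-7)·(10−(43/4)) + 6·(43/4−(-5)) + 5·(-5−10)) = ½·(21/4 + 189/2 − 75) = 99/8, so the B_3-coordinate is 3/20.
Check: -1/20 + 9/10 + 3/20 = 1.

(-1/20, 9/10, 3/20)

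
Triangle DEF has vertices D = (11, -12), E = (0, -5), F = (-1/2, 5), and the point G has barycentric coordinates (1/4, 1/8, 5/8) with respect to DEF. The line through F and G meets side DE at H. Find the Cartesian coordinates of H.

(22/3, -29/3)

Line FG meets DE where the F-coordinate vanishes; zeroing G's F-weight and renormalizing leaves D, E-weights 1/4 : 1/8 → (2/3, 1/3).
So H = (2/3)·D + (1/3)·E = (22/3, -29/3).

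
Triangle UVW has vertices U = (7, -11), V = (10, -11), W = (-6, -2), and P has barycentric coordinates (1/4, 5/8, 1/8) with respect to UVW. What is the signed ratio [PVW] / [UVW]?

1/4

The signed ratio [PVW]/[UVW] equals the barycentric coordinate of P at vertex U, which is 1/4.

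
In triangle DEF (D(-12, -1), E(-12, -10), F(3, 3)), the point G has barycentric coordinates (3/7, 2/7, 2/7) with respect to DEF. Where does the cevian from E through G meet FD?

(-6, 3/5)

Line EG meets FD where the E-coordinate vanishes; zeroing G's E-weight and renormalizing leaves F, D-weights 2/7 : 3/7 → (2/5, 3/5).
So H = (2/5)·F + (3/5)·D = (-6, 3/5).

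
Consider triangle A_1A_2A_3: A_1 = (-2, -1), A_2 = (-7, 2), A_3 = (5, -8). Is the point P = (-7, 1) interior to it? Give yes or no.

no

Barycentric coordinates of P: (-6/7, 3/2, 5/14).
The three coordinates are negative, positive, positive; a point is interior exactly when all three are positive.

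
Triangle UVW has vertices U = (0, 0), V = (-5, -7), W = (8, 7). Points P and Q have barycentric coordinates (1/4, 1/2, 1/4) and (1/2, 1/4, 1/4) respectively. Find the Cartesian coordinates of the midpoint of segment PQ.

Barycentric coordinates of the midpoint are the average: (3/8, 3/8, 1/4).
Converting: (3/8)·U + (3/8)·V + (1/4)·W = (1/8, -7/8).

(1/8, -7/8)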